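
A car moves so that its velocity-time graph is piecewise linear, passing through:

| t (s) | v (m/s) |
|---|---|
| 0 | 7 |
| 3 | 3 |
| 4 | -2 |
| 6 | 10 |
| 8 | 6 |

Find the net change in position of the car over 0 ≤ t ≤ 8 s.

Displacement is the signed area under the v-t curve.
0–3 s: ½(7 + 3)(3) = 15 m
3–4 s: ½(3 + -2)(1) = 0.5 m
4–6 s: ½(-2 + 10)(2) = 8 m
6–8 s: ½(10 + 6)(2) = 16 m
Net displacement = 39.5 m

39.5 m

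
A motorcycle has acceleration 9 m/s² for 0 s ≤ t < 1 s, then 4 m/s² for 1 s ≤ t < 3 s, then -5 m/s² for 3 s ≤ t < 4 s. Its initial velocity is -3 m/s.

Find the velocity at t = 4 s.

9 m/s

Δv equals the area under the a-t graph; then v = v₀ + Δv.
0–1 s: 9 × 1 = 9 m/s
1–3 s: 4 × 2 = 8 m/s
3–4 s: -5 × 1 = -5 m/s
Δv = 12 m/s, so v(4) = -3 + (12) = 9 m/s.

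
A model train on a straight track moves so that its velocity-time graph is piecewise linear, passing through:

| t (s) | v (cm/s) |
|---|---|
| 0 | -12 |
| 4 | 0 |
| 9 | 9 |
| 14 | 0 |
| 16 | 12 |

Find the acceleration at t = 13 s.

Acceleration is the slope of the v-t graph on 9–14 s: (0 − 9)/(14 − 9) = -1.8 cm/s².

-1.8 cm/s²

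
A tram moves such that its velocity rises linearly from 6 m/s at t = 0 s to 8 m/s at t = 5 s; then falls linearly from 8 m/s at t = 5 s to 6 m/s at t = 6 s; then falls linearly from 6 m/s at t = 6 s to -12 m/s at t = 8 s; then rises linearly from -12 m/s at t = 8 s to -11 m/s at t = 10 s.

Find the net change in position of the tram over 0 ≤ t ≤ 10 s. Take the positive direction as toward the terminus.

13 m

Displacement is the signed area under the v-t curve.
0–5 s: ½(6 + 8)(5) = 35 m
5–6 s: ½(8 + 6)(1) = 7 m
6–8 s: ½(6 + -12)(2) = -6 m
8–10 s: ½(-12 + -11)(2) = -23 m
Net displacement = 13 m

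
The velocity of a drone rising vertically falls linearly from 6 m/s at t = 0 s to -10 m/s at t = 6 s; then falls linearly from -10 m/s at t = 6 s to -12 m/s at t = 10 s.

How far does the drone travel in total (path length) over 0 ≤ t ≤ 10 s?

Distance (not displacement) is the total path length: add the absolute areas under v-t.
0–6 s: v = 0 at t = 2.25 s; triangle areas 6.75 + 18.75 = 25.5 m
6–10 s: |½(-10 + -12)(4)| = 44 m
Total distance = 69.5 m

69.5 m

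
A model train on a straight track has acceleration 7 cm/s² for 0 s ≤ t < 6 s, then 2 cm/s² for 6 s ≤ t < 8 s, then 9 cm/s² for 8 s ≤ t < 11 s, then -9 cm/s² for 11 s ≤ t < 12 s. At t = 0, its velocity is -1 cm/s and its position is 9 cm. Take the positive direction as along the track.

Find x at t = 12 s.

On each constant-a segment, Δv = aΔt and Δx = v₀Δt + ½aΔt²; chain segment to segment.
0–6 s: v starts -1 cm/s; Δx = -1·6 + ½·7·6² = 120 cm; v ends 41 cm/s.
6–8 s: v starts 41 cm/s; Δx = 41·2 + ½·2·2² = 86 cm; v ends 45 cm/s.
8–11 s: v starts 45 cm/s; Δx = 45·3 + ½·9·3² = 175.5 cm; v ends 72 cm/s.
11–12 s: v starts 72 cm/s; Δx = 72·1 + ½·-9·1² = 67.5 cm; v ends 63 cm/s.
x(12) = 9 + Σ Δx = 458 cm.

458 cm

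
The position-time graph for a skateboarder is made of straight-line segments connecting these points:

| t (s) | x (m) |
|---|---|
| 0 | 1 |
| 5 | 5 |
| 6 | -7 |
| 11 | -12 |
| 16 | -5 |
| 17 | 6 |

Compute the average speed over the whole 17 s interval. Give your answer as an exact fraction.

39/17 m/s

Average speed = (total path length)/(elapsed time); on a piecewise-linear x-t graph the path length is Σ|Δx|.
0–5 s: |Δx| = |5 − 1| = 4 m
5–6 s: |Δx| = |-7 − 5| = 12 m
6–11 s: |Δx| = |-12 − -7| = 5 m
11–16 s: |Δx| = |-5 − -12| = 7 m
16–17 s: |Δx| = |6 − -5| = 11 m
Total path = 39 m; average speed = 39/17 = 39/17 m/s.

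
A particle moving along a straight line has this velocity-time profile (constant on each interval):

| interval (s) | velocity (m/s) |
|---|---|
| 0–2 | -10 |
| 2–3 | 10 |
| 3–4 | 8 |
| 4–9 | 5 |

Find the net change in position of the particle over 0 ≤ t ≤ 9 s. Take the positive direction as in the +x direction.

23 m

Net displacement equals the area under the velocity-time graph (areas below the axis count negative).
0–2 s: -10 × 2 = -20 m
2–3 s: 10 × 1 = 10 m
3–4 s: 8 × 1 = 8 m
4–9 s: 5 × 5 = 25 m
Net displacement = 23 m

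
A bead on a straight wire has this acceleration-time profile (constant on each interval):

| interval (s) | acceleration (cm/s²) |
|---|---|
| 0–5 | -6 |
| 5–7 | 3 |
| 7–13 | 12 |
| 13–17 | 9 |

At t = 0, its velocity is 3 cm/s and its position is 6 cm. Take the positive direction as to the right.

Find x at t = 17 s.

On each constant-a segment, Δv = aΔt and Δx = v₀Δt + ½aΔt²; chain segment to segment.
0–5 s: v starts 3 cm/s; Δx = 3·5 + ½·-6·5² = -60 cm; v ends -27 cm/s.
5–7 s: v starts -27 cm/s; Δx = -27·2 + ½·3·2² = -48 cm; v ends -21 cm/s.
7–13 s: v starts -21 cm/s; Δx = -21·6 + ½·12·6² = 90 cm; v ends 51 cm/s.
13–17 s: v starts 51 cm/s; Δx = 51·4 + ½·9·4² = 276 cm; v ends 87 cm/s.
x(17) = 6 + Σ Δx = 264 cm.

264 cm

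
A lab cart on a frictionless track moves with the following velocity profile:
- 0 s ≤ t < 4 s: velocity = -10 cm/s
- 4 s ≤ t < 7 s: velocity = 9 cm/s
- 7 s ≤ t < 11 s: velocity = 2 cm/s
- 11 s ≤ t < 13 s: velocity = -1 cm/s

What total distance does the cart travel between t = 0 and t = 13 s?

77 cm

Distance (not displacement) is the total path length: add the absolute areas under v-t.
0–4 s: |-10| × 4 = 40 cm
4–7 s: |9| × 3 = 27 cm
7–11 s: |2| × 4 = 8 cm
11–13 s: |-1| × 2 = 2 cm
Total distance = 77 cm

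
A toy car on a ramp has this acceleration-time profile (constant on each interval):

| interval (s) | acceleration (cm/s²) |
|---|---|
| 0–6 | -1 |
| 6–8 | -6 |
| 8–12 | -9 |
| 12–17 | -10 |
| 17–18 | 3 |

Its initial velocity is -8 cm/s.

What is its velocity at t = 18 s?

-109 cm/s

Δv equals the area under the a-t graph; then v = v₀ + Δv.
0–6 s: -1 × 6 = -6 cm/s
6–8 s: -6 × 2 = -12 cm/s
8–12 s: -9 × 4 = -36 cm/s
12–17 s: -10 × 5 = -50 cm/s
17–18 s: 3 × 1 = 3 cm/s
Δv = -101 cm/s, so v(18) = -8 + (-101) = -109 cm/s.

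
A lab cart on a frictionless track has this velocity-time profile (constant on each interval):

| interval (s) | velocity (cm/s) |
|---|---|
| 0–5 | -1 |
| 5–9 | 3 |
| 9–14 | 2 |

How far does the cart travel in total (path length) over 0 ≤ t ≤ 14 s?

Distance (not displacement) is the total path length: add the absolute areas under v-t.
0–5 s: |-1| × 5 = 5 cm
5–9 s: |3| × 4 = 12 cm
9–14 s: |2| × 5 = 10 cm
Total distance = 27 cm

27 cm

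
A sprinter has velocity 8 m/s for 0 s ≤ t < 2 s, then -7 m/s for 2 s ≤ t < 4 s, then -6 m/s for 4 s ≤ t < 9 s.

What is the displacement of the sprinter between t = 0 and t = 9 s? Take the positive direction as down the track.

-28 m

Net displacement equals the area under the velocity-time graph (areas below the axis count negative).
0–2 s: 8 × 2 = 16 m
2–4 s: -7 × 2 = -14 m
4–9 s: -6 × 5 = -30 m
Net displacement = -28 m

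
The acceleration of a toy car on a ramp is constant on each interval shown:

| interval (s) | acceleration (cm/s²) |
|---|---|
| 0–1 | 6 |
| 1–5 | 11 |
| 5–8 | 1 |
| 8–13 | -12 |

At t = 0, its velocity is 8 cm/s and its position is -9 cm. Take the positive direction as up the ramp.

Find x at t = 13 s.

479.5 cm

On each constant-a segment, Δv = aΔt and Δx = v₀Δt + ½aΔt²; chain segment to segment.
0–1 s: v starts 8 cm/s; Δx = 8·1 + ½·6·1² = 11 cm; v ends 14 cm/s.
1–5 s: v starts 14 cm/s; Δx = 14·4 + ½·11·4² = 144 cm; v ends 58 cm/s.
5–8 s: v starts 58 cm/s; Δx = 58·3 + ½·1·3² = 178.5 cm; v ends 61 cm/s.
8–13 s: v starts 61 cm/s; Δx = 61·5 + ½·-12·5² = 155 cm; v ends 1 cm/s.
x(13) = -9 + Σ Δx = 479.5 cm.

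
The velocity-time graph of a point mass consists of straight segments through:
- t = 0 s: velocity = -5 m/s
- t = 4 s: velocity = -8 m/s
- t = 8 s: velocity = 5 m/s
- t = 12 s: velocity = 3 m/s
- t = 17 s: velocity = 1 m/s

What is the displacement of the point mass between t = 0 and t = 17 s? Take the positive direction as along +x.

-6 m

Net displacement equals the area under the velocity-time graph (areas below the axis count negative).
0–4 s: ½(-5 + -8)(4) = -26 m
4–8 s: ½(-8 + 5)(4) = -6 m
8–12 s: ½(5 + 3)(4) = 16 m
12–17 s: ½(3 + 1)(5) = 10 m
Net displacement = -6 m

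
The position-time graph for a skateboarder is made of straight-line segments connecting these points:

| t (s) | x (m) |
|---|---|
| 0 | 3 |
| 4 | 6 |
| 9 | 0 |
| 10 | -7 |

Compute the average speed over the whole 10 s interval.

Average speed = (total path length)/(elapsed time); on a piecewise-linear x-t graph the path length is Σ|Δx|.
0–4 s: |Δx| = |6 − 3| = 3 m
4–9 s: |Δx| = |0 − 6| = 6 m
9–10 s: |Δx| = |-7 − 0| = 7 m
Total path = 16 m; average speed = 16/10 = 1.6 m/s.

1.6 m/s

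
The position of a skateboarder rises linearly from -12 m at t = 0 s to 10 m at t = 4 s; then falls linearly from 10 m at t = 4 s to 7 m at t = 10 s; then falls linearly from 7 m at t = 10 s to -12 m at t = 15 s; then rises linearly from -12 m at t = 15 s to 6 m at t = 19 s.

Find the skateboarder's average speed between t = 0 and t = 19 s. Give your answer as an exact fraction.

Average speed = (total path length)/(elapsed time); on a piecewise-linear x-t graph the path length is Σ|Δx|.
0–4 s: |Δx| = |10 − -12| = 22 m
4–10 s: |Δx| = |7 − 10| = 3 m
10–15 s: |Δx| = |-12 − 7| = 19 m
15–19 s: |Δx| = |6 − -12| = 18 m
Total path = 62 m; average speed = 62/19 = 62/19 m/s.

62/19 m/s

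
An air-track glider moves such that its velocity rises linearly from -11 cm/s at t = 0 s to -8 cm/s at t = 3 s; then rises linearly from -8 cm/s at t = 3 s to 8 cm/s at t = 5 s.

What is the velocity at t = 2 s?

On 0–3 s the graph is linear from -11 to -8 cm/s: v(2) = -11 + (-8 − -11)·(2 − 0)/(3 − 0) = -9 cm/s.

-9 cm/s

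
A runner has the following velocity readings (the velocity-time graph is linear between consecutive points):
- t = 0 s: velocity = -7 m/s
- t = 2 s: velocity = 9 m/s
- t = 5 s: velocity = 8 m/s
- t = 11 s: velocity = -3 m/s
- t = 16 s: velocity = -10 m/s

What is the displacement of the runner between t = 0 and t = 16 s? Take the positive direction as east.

10 m

Net displacement equals the area under the velocity-time graph (areas below the axis count negative).
0–2 s: ½(-7 + 9)(2) = 2 m
2–5 s: ½(9 + 8)(3) = 25.5 m
5–11 s: ½(8 + -3)(6) = 15 m
11–16 s: ½(-3 + -10)(5) = -32.5 m
Net displacement = 10 m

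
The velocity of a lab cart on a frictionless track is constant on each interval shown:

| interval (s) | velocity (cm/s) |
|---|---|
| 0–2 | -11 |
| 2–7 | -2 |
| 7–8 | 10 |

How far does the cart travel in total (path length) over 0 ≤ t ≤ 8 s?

42 cm

Total distance travelled is ∫|v| dt — sum the magnitudes of each area piece.
0–2 s: |-11| × 2 = 22 cm
2–7 s: |-2| × 5 = 10 cm
7–8 s: |10| × 1 = 10 cm
Total distance = 42 cm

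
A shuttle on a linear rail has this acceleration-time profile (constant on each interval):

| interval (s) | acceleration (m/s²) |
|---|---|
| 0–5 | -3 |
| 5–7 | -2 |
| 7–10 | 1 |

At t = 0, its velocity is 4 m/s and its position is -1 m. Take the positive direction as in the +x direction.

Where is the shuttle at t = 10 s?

-85 m

On each constant-a segment, Δv = aΔt and Δx = v₀Δt + ½aΔt²; chain segment to segment.
0–5 s: v starts 4 m/s; Δx = 4·5 + ½·-3·5² = -17.5 m; v ends -11 m/s.
5–7 s: v starts -11 m/s; Δx = -11·2 + ½·-2·2² = -26 m; v ends -15 m/s.
7–10 s: v starts -15 m/s; Δx = -15·3 + ½·1·3² = -40.5 m; v ends -12 m/s.
x(10) = -1 + Σ Δx = -85 m.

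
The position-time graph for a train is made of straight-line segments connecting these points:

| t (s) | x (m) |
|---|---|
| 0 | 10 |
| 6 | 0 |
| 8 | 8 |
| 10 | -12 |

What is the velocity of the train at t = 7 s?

Velocity is the slope of the x-t graph on 6–8 s: (8 − 0)/(8 − 6) = 4 m/s.

4 m/s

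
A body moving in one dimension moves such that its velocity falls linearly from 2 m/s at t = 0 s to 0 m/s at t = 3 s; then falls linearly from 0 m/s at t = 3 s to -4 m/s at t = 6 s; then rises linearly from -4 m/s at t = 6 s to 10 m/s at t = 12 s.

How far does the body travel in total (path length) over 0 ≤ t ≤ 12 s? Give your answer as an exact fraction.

237/7 m

Distance (not displacement) is the total path length: add the absolute areas under v-t.
0–3 s: |½(2 + 0)(3)| = 3 m
3–6 s: |½(0 + -4)(3)| = 6 m
6–12 s: v = 0 at t = 54/7 s; triangle areas 24/7 + 150/7 = 174/7 m
Total distance = 237/7 m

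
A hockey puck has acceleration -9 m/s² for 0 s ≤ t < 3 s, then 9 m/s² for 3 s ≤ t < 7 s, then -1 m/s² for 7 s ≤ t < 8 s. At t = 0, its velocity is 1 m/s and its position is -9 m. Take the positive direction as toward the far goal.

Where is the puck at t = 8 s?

-69 m

On each constant-a segment, Δv = aΔt and Δx = v₀Δt + ½aΔt²; chain segment to segment.
0–3 s: v starts 1 m/s; Δx = 1·3 + ½·-9·3² = -37.5 m; v ends -26 m/s.
3–7 s: v starts -26 m/s; Δx = -26·4 + ½·9·4² = -32 m; v ends 10 m/s.
7–8 s: v starts 10 m/s; Δx = 10·1 + ½·-1·1² = 9.5 m; v ends 9 m/s.
x(8) = -9 + Σ Δx = -69 m.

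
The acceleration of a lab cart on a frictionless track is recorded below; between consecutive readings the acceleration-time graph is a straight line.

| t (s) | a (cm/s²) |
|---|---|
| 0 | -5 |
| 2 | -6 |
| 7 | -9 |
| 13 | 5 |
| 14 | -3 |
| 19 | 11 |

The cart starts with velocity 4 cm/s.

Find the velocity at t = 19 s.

Δv equals the area under the a-t graph; then v = v₀ + Δv.
0–2 s: ½(-5 + -6)(2) = -11 cm/s
2–7 s: ½(-6 + -9)(5) = -37.5 cm/s
7–13 s: ½(-9 + 5)(6) = -12 cm/s
13–14 s: ½(5 + -3)(1) = 1 cm/s
14–19 s: ½(-3 + 11)(5) = 20 cm/s
Δv = -39.5 cm/s, so v(19) = 4 + (-39.5) = -35.5 cm/s.

-35.5 cm/s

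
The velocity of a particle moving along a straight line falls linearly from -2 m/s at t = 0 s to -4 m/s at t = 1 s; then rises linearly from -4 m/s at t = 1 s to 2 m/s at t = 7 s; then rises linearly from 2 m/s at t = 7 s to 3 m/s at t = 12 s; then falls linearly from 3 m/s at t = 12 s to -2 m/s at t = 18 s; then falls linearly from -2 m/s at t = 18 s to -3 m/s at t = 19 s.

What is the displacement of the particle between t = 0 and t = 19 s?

4 m

Displacement is the signed area under the v-t curve.
0–1 s: ½(-2 + -4)(1) = -3 m
1–7 s: ½(-4 + 2)(6) = -6 m
7–12 s: ½(2 + 3)(5) = 12.5 m
12–18 s: ½(3 + -2)(6) = 3 m
18–19 s: ½(-2 + -3)(1) = -2.5 m
Net displacement = 4 m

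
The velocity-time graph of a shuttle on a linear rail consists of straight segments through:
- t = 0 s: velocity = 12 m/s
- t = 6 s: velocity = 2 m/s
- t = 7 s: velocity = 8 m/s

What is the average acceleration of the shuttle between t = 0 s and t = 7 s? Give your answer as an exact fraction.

-4/7 m/s²

Average acceleration = Δv/Δt = (8 − 12)/(7 − 0) = -4/7 m/s².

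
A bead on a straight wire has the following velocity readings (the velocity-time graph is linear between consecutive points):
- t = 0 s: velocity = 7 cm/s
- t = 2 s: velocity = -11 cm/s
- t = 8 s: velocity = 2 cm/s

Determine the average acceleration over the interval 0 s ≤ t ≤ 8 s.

-0.625 cm/s²

Average acceleration = Δv/Δt = (2 − 7)/(8 − 0) = -0.625 cm/s².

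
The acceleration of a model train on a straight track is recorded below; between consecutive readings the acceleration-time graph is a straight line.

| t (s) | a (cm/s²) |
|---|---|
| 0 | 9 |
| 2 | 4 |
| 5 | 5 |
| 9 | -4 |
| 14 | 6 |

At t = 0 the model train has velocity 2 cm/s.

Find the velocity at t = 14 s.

35.5 cm/s

Δv equals the area under the a-t graph; then v = v₀ + Δv.
0–2 s: ½(9 + 4)(2) = 13 cm/s
2–5 s: ½(4 + 5)(3) = 13.5 cm/s
5–9 s: ½(5 + -4)(4) = 2 cm/s
9–14 s: ½(-4 + 6)(5) = 5 cm/s
Δv = 33.5 cm/s, so v(14) = 2 + (33.5) = 35.5 cm/s.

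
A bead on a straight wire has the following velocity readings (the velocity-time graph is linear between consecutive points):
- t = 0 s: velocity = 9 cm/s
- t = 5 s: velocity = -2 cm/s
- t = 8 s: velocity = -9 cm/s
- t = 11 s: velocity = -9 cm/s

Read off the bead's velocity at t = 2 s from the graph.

4.6 cm/s

On 0–5 s the graph is linear from 9 to -2 cm/s: v(2) = 9 + (-2 − 9)·(2 − 0)/(5 − 0) = 4.6 cm/s.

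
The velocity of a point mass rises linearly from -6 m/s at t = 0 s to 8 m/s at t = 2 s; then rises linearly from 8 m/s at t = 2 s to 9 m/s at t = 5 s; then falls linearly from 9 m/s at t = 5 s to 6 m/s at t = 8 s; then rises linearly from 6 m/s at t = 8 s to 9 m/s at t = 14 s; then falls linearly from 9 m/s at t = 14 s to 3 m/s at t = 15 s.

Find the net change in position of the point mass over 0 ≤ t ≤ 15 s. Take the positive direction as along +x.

101 m

Displacement is the signed area under the v-t curve.
0–2 s: ½(-6 + 8)(2) = 2 m
2–5 s: ½(8 + 9)(3) = 25.5 m
5–8 s: ½(9 + 6)(3) = 22.5 m
8–14 s: ½(6 + 9)(6) = 45 m
14–15 s: ½(9 + 3)(1) = 6 m
Net displacement = 101 m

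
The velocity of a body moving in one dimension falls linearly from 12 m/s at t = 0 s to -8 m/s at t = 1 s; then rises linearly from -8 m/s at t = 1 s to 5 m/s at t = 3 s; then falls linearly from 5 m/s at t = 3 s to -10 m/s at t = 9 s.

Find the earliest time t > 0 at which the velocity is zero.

t = 0.6 s

v changes sign on 0–1 s (from 12 to -8); the graph is linear there, so v = 0 at t = 0 + (-12)·(1 − 0)/(-8 − 12) = 0.6 s.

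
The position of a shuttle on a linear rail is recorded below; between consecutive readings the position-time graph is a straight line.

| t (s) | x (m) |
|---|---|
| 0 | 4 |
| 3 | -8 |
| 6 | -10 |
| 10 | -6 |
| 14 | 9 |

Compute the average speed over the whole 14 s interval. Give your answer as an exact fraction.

33/14 m/s

Average speed = (total path length)/(elapsed time); on a piecewise-linear x-t graph the path length is Σ|Δx|.
0–3 s: |Δx| = |-8 − 4| = 12 m
3–6 s: |Δx| = |-10 − -8| = 2 m
6–10 s: |Δx| = |-6 − -10| = 4 m
10–14 s: |Δx| = |9 − -6| = 15 m
Total path = 33 m; average speed = 33/14 = 33/14 m/s.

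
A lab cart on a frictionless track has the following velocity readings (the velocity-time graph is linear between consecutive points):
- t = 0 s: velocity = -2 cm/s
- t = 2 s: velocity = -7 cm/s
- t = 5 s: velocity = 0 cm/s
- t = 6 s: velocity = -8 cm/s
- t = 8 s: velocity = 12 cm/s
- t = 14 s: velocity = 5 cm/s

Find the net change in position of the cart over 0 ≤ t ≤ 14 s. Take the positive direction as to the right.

31.5 cm

Displacement is the signed area under the v-t curve.
0–2 s: ½(-2 + -7)(2) = -9 cm
2–5 s: ½(-7 + 0)(3) = -10.5 cm
5–6 s: ½(0 + -8)(1) = -4 cm
6–8 s: ½(-8 + 12)(2) = 4 cm
8–14 s: ½(12 + 5)(6) = 51 cm
Net displacement = 31.5 cm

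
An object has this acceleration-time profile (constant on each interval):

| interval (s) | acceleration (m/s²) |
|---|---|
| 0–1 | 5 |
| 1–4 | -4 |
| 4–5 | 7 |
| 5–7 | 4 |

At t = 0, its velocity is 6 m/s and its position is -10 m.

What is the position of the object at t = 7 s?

On each constant-a segment, Δv = aΔt and Δx = v₀Δt + ½aΔt²; chain segment to segment.
0–1 s: v starts 6 m/s; Δx = 6·1 + ½·5·1² = 8.5 m; v ends 11 m/s.
1–4 s: v starts 11 m/s; Δx = 11·3 + ½·-4·3² = 15 m; v ends -1 m/s.
4–5 s: v starts -1 m/s; Δx = -1·1 + ½·7·1² = 2.5 m; v ends 6 m/s.
5–7 s: v starts 6 m/s; Δx = 6·2 + ½·4·2² = 20 m; v ends 14 m/s.
x(7) = -10 + Σ Δx = 36 m.

36 m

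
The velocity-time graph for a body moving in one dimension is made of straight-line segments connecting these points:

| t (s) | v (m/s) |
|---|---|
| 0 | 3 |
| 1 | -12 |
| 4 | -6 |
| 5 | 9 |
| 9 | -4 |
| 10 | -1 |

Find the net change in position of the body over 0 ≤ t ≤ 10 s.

Displacement is the signed area under the v-t curve.
0–1 s: ½(3 + -12)(1) = -4.5 m
1–4 s: ½(-12 + -6)(3) = -27 m
4–5 s: ½(-6 + 9)(1) = 1.5 m
5–9 s: ½(9 + -4)(4) = 10 m
9–10 s: ½(-4 + -1)(1) = -2.5 m
Net displacement = -22.5 m

-22.5 m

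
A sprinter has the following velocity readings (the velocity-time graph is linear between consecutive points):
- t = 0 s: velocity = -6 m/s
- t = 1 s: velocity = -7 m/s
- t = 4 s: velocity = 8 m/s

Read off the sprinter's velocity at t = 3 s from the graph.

On 1–4 s the graph is linear from -7 to 8 m/s: v(3) = -7 + (8 − -7)·(3 − 1)/(4 − 1) = 3 m/s.

3 m/s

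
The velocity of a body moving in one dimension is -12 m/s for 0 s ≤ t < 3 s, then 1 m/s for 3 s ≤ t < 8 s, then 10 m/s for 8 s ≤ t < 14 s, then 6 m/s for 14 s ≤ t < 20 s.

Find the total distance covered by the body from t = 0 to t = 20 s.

137 m

Distance (not displacement) is the total path length: add the absolute areas under v-t.
0–3 s: |-12| × 3 = 36 m
3–8 s: |1| × 5 = 5 m
8–14 s: |10| × 6 = 60 m
14–20 s: |6| × 6 = 36 m
Total distance = 137 m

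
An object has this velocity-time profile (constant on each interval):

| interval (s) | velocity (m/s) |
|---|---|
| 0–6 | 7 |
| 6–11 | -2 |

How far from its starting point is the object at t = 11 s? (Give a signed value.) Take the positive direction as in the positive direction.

Net displacement equals the area under the velocity-time graph (areas below the axis count negative).
0–6 s: 7 × 6 = 42 m
6–11 s: -2 × 5 = -10 m
Net displacement = 32 m

32 m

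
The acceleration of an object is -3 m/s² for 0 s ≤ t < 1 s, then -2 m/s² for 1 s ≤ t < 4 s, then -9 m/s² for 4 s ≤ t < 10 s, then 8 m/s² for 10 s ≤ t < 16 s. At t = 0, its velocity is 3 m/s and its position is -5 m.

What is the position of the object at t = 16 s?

On each constant-a segment, Δv = aΔt and Δx = v₀Δt + ½aΔt²; chain segment to segment.
0–1 s: v starts 3 m/s; Δx = 3·1 + ½·-3·1² = 1.5 m; v ends 0 m/s.
1–4 s: v starts 0 m/s; Δx = 0·3 + ½·-2·3² = -9 m; v ends -6 m/s.
4–10 s: v starts -6 m/s; Δx = -6·6 + ½·-9·6² = -198 m; v ends -60 m/s.
10–16 s: v starts -60 m/s; Δx = -60·6 + ½·8·6² = -216 m; v ends -12 m/s.
x(16) = -5 + Σ Δx = -426.5 m.

-426.5 m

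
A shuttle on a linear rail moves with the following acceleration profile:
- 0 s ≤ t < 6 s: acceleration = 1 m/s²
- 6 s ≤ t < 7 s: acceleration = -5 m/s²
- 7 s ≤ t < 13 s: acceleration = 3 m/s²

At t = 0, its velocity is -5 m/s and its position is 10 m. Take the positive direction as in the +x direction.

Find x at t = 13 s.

On each constant-a segment, Δv = aΔt and Δx = v₀Δt + ½aΔt²; chain segment to segment.
0–6 s: v starts -5 m/s; Δx = -5·6 + ½·1·6² = -12 m; v ends 1 m/s.
6–7 s: v starts 1 m/s; Δx = 1·1 + ½·-5·1² = -1.5 m; v ends -4 m/s.
7–13 s: v starts -4 m/s; Δx = -4·6 + ½·3·6² = 30 m; v ends 14 m/s.
x(13) = 10 + Σ Δx = 26.5 m.

26.5 m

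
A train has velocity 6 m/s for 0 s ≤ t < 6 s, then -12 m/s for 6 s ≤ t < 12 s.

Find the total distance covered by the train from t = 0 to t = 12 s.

Total distance travelled is ∫|v| dt — sum the magnitudes of each area piece.
0–6 s: |6| × 6 = 36 m
6–12 s: |-12| × 6 = 72 m
Total distance = 108 m

108 m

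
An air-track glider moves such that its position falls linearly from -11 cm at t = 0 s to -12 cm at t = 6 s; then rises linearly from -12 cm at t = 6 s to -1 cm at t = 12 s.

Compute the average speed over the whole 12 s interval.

1 cm/s

Average speed = (total path length)/(elapsed time); on a piecewise-linear x-t graph the path length is Σ|Δx|.
0–6 s: |Δx| = |-12 − -11| = 1 cm
6–12 s: |Δx| = |-1 − -12| = 11 cm
Total path = 12 cm; average speed = 12/12 = 1 cm/s.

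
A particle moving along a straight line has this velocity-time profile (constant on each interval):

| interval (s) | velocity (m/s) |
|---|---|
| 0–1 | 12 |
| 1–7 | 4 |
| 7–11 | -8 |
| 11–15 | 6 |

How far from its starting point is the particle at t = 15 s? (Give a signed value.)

Displacement is the signed area under the v-t curve.
0–1 s: 12 × 1 = 12 m
1–7 s: 4 × 6 = 24 m
7–11 s: -8 × 4 = -32 m
11–15 s: 6 × 4 = 24 m
Net displacement = 28 m

28 m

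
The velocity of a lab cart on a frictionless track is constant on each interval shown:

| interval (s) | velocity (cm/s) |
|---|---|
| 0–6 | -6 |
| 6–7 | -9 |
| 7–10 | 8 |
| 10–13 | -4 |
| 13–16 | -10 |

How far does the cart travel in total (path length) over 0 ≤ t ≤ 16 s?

Total distance travelled is ∫|v| dt — sum the magnitudes of each area piece.
0–6 s: |-6| × 6 = 36 cm
6–7 s: |-9| × 1 = 9 cm
7–10 s: |8| × 3 = 24 cm
10–13 s: |-4| × 3 = 12 cm
13–16 s: |-10| × 3 = 30 cm
Total distance = 111 cm

111 cm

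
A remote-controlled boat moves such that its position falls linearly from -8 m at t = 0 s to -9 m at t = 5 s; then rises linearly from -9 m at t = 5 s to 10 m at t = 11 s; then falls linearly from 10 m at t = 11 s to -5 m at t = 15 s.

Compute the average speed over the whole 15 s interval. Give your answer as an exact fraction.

Average speed = (total path length)/(elapsed time); on a piecewise-linear x-t graph the path length is Σ|Δx|.
0–5 s: |Δx| = |-9 − -8| = 1 m
5–11 s: |Δx| = |10 − -9| = 19 m
11–15 s: |Δx| = |-5 − 10| = 15 m
Total path = 35 m; average speed = 35/15 = 7/3 m/s.

7/3 m/s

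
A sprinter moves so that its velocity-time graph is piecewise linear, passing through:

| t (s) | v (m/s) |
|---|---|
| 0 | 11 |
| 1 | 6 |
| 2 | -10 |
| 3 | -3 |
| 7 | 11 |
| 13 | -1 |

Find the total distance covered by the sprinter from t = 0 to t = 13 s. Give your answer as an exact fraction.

Total distance travelled is ∫|v| dt — sum the magnitudes of each area piece.
0–1 s: |½(11 + 6)(1)| = 8.5 m
1–2 s: v = 0 at t = 1.375 s; triangle areas 1.125 + 3.125 = 4.25 m
2–3 s: |½(-10 + -3)(1)| = 6.5 m
3–7 s: v = 0 at t = 27/7 s; triangle areas 9/7 + 121/7 = 130/7 m
7–13 s: v = 0 at t = 12.5 s; triangle areas 30.25 + 0.25 = 30.5 m
Total distance = 1913/28 m

1913/28 m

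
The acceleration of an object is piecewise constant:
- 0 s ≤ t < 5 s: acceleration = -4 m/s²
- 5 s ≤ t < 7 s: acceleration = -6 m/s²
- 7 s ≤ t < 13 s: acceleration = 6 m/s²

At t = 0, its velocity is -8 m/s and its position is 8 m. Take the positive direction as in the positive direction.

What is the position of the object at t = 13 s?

-282 m

On each constant-a segment, Δv = aΔt and Δx = v₀Δt + ½aΔt²; chain segment to segment.
0–5 s: v starts -8 m/s; Δx = -8·5 + ½·-4·5² = -90 m; v ends -28 m/s.
5–7 s: v starts -28 m/s; Δx = -28·2 + ½·-6·2² = -68 m; v ends -40 m/s.
7–13 s: v starts -40 m/s; Δx = -40·6 + ½·6·6² = -132 m; v ends -4 m/s.
x(13) = 8 + Σ Δx = -282 m.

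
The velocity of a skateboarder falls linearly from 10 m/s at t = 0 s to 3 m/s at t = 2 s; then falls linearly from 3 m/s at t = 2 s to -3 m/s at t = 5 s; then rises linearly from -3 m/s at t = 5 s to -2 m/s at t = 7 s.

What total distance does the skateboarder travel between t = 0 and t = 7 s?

Total distance travelled is ∫|v| dt — sum the magnitudes of each area piece.
0–2 s: |½(10 + 3)(2)| = 13 m
2–5 s: v = 0 at t = 3.5 s; triangle areas 2.25 + 2.25 = 4.5 m
5–7 s: |½(-3 + -2)(2)| = 5 m
Total distance = 22.5 m

22.5 m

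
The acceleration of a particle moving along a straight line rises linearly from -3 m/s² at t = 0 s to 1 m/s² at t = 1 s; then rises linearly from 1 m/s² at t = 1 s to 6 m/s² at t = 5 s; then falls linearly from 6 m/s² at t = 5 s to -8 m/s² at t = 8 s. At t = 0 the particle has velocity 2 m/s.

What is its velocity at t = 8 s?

12 m/s

Δv equals the area under the a-t graph; then v = v₀ + Δv.
0–1 s: ½(-3 + 1)(1) = -1 m/s
1–5 s: ½(1 + 6)(4) = 14 m/s
5–8 s: ½(6 + -8)(3) = -3 m/s
Δv = 10 m/s, so v(8) = 2 + (10) = 12 m/s.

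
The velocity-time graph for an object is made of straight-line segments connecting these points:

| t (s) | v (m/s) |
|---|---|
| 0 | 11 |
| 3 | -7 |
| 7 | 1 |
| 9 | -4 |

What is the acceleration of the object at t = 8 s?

-2.5 m/s²

Acceleration is the slope of the v-t graph on 7–9 s: (-4 − 1)/(9 − 7) = -2.5 m/s².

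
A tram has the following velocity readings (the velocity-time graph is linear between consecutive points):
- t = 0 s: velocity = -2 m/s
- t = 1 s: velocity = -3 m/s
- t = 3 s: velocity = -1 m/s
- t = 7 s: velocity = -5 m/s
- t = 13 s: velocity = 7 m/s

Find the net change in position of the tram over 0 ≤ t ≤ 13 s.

-12.5 m

Net displacement equals the area under the velocity-time graph (areas below the axis count negative).
0–1 s: ½(-2 + -3)(1) = -2.5 m
1–3 s: ½(-3 + -1)(2) = -4 m
3–7 s: ½(-1 + -5)(4) = -12 m
7–13 s: ½(-5 + 7)(6) = 6 m
Net displacement = -12.5 m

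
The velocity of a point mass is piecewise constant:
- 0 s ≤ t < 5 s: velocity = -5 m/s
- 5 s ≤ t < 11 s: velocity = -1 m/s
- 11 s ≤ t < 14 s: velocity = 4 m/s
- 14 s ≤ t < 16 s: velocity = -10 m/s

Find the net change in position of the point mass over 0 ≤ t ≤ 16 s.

Net displacement equals the area under the velocity-time graph (areas below the axis count negative).
0–5 s: -5 × 5 = -25 m
5–11 s: -1 × 6 = -6 m
11–14 s: 4 × 3 = 12 m
14–16 s: -10 × 2 = -20 m
Net displacement = -39 m

-39 m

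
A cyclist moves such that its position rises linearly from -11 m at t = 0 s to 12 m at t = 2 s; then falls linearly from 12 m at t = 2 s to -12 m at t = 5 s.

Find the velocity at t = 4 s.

-8 m/s

Velocity is the slope of the x-t graph on 2–5 s: (-12 − 12)/(5 − 2) = -8 m/s.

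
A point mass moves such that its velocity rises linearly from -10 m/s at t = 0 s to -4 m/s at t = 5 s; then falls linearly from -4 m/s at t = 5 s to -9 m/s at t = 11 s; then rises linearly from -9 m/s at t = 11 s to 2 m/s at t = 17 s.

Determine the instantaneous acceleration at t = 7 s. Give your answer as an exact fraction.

Acceleration is the slope of the v-t graph on 5–11 s: (-9 − -4)/(11 − 5) = -5/6 m/s².

-5/6 m/s²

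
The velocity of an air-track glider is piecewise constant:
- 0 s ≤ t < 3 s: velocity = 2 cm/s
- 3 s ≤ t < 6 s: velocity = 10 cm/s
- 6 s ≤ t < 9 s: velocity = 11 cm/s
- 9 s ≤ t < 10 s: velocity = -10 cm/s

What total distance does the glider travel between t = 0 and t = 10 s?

79 cm

Total distance travelled is ∫|v| dt — sum the magnitudes of each area piece.
0–3 s: |2| × 3 = 6 cm
3–6 s: |10| × 3 = 30 cm
6–9 s: |11| × 3 = 33 cm
9–10 s: |-10| × 1 = 10 cm
Total distance = 79 cm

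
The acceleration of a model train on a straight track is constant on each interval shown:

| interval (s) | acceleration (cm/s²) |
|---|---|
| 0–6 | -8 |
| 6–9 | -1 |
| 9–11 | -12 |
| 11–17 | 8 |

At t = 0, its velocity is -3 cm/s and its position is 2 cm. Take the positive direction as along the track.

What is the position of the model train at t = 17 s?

On each constant-a segment, Δv = aΔt and Δx = v₀Δt + ½aΔt²; chain segment to segment.
0–6 s: v starts -3 cm/s; Δx = -3·6 + ½·-8·6² = -162 cm; v ends -51 cm/s.
6–9 s: v starts -51 cm/s; Δx = -51·3 + ½·-1·3² = -157.5 cm; v ends -54 cm/s.
9–11 s: v starts -54 cm/s; Δx = -54·2 + ½·-12·2² = -132 cm; v ends -78 cm/s.
11–17 s: v starts -78 cm/s; Δx = -78·6 + ½·8·6² = -324 cm; v ends -30 cm/s.
x(17) = 2 + Σ Δx = -773.5 cm.

-773.5 cm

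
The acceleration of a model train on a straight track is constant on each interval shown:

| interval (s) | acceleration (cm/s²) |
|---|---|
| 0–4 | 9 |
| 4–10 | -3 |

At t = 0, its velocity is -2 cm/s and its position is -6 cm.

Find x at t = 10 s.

On each constant-a segment, Δv = aΔt and Δx = v₀Δt + ½aΔt²; chain segment to segment.
0–4 s: v starts -2 cm/s; Δx = -2·4 + ½·9·4² = 64 cm; v ends 34 cm/s.
4–10 s: v starts 34 cm/s; Δx = 34·6 + ½·-3·6² = 150 cm; v ends 16 cm/s.
x(10) = -6 + Σ Δx = 208 cm.

208 cm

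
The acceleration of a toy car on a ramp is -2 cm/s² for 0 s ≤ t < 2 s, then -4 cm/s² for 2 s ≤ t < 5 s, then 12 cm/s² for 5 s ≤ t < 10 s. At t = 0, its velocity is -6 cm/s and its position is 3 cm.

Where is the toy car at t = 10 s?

-21 cm

On each constant-a segment, Δv = aΔt and Δx = v₀Δt + ½aΔt²; chain segment to segment.
0–2 s: v starts -6 cm/s; Δx = -6·2 + ½·-2·2² = -16 cm; v ends -10 cm/s.
2–5 s: v starts -10 cm/s; Δx = -10·3 + ½·-4·3² = -48 cm; v ends -22 cm/s.
5–10 s: v starts -22 cm/s; Δx = -22·5 + ½·12·5² = 40 cm; v ends 38 cm/s.
x(10) = 3 + Σ Δx = -21 cm.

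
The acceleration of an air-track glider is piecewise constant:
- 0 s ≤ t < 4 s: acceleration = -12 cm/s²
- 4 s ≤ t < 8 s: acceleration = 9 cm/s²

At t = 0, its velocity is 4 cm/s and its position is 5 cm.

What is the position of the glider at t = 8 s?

On each constant-a segment, Δv = aΔt and Δx = v₀Δt + ½aΔt²; chain segment to segment.
0–4 s: v starts 4 cm/s; Δx = 4·4 + ½·-12·4² = -80 cm; v ends -44 cm/s.
4–8 s: v starts -44 cm/s; Δx = -44·4 + ½·9·4² = -104 cm; v ends -8 cm/s.
x(8) = 5 + Σ Δx = -179 cm.

-179 cm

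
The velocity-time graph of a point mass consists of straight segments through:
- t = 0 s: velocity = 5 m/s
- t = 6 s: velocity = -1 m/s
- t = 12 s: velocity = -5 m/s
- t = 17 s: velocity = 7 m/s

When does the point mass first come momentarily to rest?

t = 5 s

v changes sign on 0–6 s (from 5 to -1); the graph is linear there, so v = 0 at t = 0 + (-5)·(6 − 0)/(-1 − 5) = 5 s.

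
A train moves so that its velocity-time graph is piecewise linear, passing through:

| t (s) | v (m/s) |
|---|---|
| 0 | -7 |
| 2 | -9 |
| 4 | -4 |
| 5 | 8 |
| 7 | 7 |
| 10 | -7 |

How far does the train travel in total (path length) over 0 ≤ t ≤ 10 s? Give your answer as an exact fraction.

347/6 m

Total distance travelled is ∫|v| dt — sum the magnitudes of each area piece.
0–2 s: |½(-7 + -9)(2)| = 16 m
2–4 s: |½(-9 + -4)(2)| = 13 m
4–5 s: v = 0 at t = 13/3 s; triangle areas 2/3 + 8/3 = 10/3 m
5–7 s: |½(8 + 7)(2)| = 15 m
7–10 s: v = 0 at t = 8.5 s; triangle areas 5.25 + 5.25 = 10.5 m
Total distance = 347/6 m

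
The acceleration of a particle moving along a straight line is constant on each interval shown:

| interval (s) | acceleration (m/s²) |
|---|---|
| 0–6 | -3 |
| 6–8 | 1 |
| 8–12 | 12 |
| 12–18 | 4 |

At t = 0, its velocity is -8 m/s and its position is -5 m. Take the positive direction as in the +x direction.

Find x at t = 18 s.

On each constant-a segment, Δv = aΔt and Δx = v₀Δt + ½aΔt²; chain segment to segment.
0–6 s: v starts -8 m/s; Δx = -8·6 + ½·-3·6² = -102 m; v ends -26 m/s.
6–8 s: v starts -26 m/s; Δx = -26·2 + ½·1·2² = -50 m; v ends -24 m/s.
8–12 s: v starts -24 m/s; Δx = -24·4 + ½·12·4² = 0 m; v ends 24 m/s.
12–18 s: v starts 24 m/s; Δx = 24·6 + ½·4·6² = 216 m; v ends 48 m/s.
x(18) = -5 + Σ Δx = 59 m.

59 m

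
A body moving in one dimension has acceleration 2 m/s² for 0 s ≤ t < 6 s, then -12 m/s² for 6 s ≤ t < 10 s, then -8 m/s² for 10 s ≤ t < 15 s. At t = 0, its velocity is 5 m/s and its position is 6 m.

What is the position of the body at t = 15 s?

-211 m

On each constant-a segment, Δv = aΔt and Δx = v₀Δt + ½aΔt²; chain segment to segment.
0–6 s: v starts 5 m/s; Δx = 5·6 + ½·2·6² = 66 m; v ends 17 m/s.
6–10 s: v starts 17 m/s; Δx = 17·4 + ½·-12·4² = -28 m; v ends -31 m/s.
10–15 s: v starts -31 m/s; Δx = -31·5 + ½·-8·5² = -255 m; v ends -71 m/s.
x(15) = 6 + Σ Δx = -211 m.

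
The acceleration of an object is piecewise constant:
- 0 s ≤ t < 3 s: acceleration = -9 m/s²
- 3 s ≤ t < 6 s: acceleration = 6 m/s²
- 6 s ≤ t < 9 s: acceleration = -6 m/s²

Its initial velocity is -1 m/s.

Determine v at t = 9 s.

-28 m/s

Δv equals the area under the a-t graph; then v = v₀ + Δv.
0–3 s: -9 × 3 = -27 m/s
3–6 s: 6 × 3 = 18 m/s
6–9 s: -6 × 3 = -18 m/s
Δv = -27 m/s, so v(9) = -1 + (-27) = -28 m/s.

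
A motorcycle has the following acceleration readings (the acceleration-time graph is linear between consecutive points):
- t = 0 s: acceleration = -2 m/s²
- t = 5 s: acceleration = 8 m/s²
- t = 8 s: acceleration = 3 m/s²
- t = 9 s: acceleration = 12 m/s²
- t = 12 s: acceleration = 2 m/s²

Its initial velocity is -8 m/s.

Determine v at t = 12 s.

Δv equals the area under the a-t graph; then v = v₀ + Δv.
0–5 s: ½(-2 + 8)(5) = 15 m/s
5–8 s: ½(8 + 3)(3) = 16.5 m/s
8–9 s: ½(3 + 12)(1) = 7.5 m/s
9–12 s: ½(12 + 2)(3) = 21 m/s
Δv = 60 m/s, so v(12) = -8 + (60) = 52 m/s.

52 m/s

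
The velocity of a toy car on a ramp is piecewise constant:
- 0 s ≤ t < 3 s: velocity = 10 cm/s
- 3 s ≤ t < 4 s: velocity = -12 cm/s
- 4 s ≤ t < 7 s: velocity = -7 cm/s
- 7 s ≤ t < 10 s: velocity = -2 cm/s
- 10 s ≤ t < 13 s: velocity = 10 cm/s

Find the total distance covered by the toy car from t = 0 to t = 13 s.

Distance (not displacement) is the total path length: add the absolute areas under v-t.
0–3 s: |10| × 3 = 30 cm
3–4 s: |-12| × 1 = 12 cm
4–7 s: |-7| × 3 = 21 cm
7–10 s: |-2| × 3 = 6 cm
10–13 s: |10| × 3 = 30 cm
Total distance = 99 cm

99 cm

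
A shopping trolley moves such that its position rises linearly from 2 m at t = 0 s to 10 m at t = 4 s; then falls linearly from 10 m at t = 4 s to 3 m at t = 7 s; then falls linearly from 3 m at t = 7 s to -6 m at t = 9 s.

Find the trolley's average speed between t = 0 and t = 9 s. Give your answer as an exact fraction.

Average speed = (total path length)/(elapsed time); on a piecewise-linear x-t graph the path length is Σ|Δx|.
0–4 s: |Δx| = |10 − 2| = 8 m
4–7 s: |Δx| = |3 − 10| = 7 m
7–9 s: |Δx| = |-6 − 3| = 9 m
Total path = 24 m; average speed = 24/9 = 8/3 m/s.

8/3 m/s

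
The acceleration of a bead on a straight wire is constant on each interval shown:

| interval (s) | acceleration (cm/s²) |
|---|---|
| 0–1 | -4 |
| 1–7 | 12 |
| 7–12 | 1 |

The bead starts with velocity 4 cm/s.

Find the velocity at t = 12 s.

77 cm/s

Δv equals the area under the a-t graph; then v = v₀ + Δv.
0–1 s: -4 × 1 = -4 cm/s
1–7 s: 12 × 6 = 72 cm/s
7–12 s: 1 × 5 = 5 cm/s
Δv = 73 cm/s, so v(12) = 4 + (73) = 77 cm/s.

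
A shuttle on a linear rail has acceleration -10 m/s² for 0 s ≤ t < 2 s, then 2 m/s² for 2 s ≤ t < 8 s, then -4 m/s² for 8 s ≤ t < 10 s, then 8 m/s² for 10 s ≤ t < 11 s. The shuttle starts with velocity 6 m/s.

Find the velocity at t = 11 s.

Δv equals the area under the a-t graph; then v = v₀ + Δv.
0–2 s: -10 × 2 = -20 m/s
2–8 s: 2 × 6 = 12 m/s
8–10 s: -4 × 2 = -8 m/s
10–11 s: 8 × 1 = 8 m/s
Δv = -8 m/s, so v(11) = 6 + (-8) = -2 m/s.

-2 m/s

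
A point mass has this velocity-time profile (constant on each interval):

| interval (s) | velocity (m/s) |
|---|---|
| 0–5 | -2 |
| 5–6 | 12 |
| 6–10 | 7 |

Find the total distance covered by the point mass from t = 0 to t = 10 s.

50 m

Distance (not displacement) is the total path length: add the absolute areas under v-t.
0–5 s: |-2| × 5 = 10 m
5–6 s: |12| × 1 = 12 m
6–10 s: |7| × 4 = 28 m
Total distance = 50 m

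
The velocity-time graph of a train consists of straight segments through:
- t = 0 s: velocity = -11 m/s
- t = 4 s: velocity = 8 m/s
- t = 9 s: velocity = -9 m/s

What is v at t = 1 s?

-6.25 m/s

On 0–4 s the graph is linear from -11 to 8 m/s: v(1) = -11 + (8 − -11)·(1 − 0)/(4 − 0) = -6.25 m/s.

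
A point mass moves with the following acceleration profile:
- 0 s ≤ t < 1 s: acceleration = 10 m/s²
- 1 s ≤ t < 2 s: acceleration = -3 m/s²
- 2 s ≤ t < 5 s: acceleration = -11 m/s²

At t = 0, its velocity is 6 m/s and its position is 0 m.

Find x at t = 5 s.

On each constant-a segment, Δv = aΔt and Δx = v₀Δt + ½aΔt²; chain segment to segment.
0–1 s: v starts 6 m/s; Δx = 6·1 + ½·10·1² = 11 m; v ends 16 m/s.
1–2 s: v starts 16 m/s; Δx = 16·1 + ½·-3·1² = 14.5 m; v ends 13 m/s.
2–5 s: v starts 13 m/s; Δx = 13·3 + ½·-11·3² = -10.5 m; v ends -20 m/s.
x(5) = 0 + Σ Δx = 15 m.

15 m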